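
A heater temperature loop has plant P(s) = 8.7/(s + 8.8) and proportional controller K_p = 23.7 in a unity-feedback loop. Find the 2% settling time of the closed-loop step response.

Closed-loop transfer function: T(s) = K_p·P(s)/(1 + K_p·P(s)) = 206.2/(s + 8.8 + 206.2) = 206.2/(s + 215).
Time constant τ = 1/215 = 0.004651 s, so the 2% settling time is about 4τ = 0.0186 s.

T_s ≈ 0.0186 s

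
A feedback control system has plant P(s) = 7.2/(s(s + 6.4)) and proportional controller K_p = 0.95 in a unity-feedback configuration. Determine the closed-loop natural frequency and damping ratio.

With unity feedback the closed-loop characteristic equation is s² + 6.4s + 0.95·7.2 = s² + 6.4s + 6.84 = 0.
Matching s² + 2ζω_n s + ω_n²: ω_n = √6.84 = 2.615 rad/s and 2ζω_n = 6.4, so ζ = 6.4/(2·2.615) = 1.22.

ω_n = 2.62 rad/s, ζ = 1.22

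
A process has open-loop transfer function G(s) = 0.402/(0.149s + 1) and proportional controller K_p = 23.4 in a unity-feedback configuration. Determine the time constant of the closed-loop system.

Closed loop: T(s) = K_p·G/(1+K_p·G) = 9.407/(0.149s + 1 + 9.407), with pole at s = −(1 + 9.407)/0.149 = −69.84.
Closed-loop time constant τ = 1/69.84 = 0.0143 s.

τ = 0.0143 s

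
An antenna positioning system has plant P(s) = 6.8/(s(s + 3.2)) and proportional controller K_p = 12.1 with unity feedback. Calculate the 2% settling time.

The closed-loop denominator s² + 3.2s + 82.28 gives ω_n = √82.28 = 9.071 and ζ = 3.2/(2ω_n) = 0.1764.
2% settling time T_s ≈ 4/(ζω_n) = 4/1.6 = 2.5 s.

T_s ≈ 2.5 s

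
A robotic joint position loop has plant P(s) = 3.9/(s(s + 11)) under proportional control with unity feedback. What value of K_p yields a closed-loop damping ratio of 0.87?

Closed-loop characteristic equation: s² + 11s + K_p·3.9 = 0.
So ω_n = √(3.9K_p) and 2ζω_n = 11, giving ζ = 11/(2√(3.9K_p)).
Setting ζ = 0.87: √(3.9K_p) = 11/(2·0.87) = 6.322, so K_p = 39.97/3.9 = 10.2.

K_p = 10.2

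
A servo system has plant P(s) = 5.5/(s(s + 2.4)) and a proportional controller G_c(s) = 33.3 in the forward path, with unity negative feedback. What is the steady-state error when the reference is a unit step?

0

The open loop G_c(s)P(s) has a pole at the origin (type 1), so the static position error constant is infinite and e_ss = 1/(1+∞) = 0.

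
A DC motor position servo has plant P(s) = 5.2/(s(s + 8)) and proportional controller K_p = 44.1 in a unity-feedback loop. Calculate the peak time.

From 1 + K_pP(s) = 0: s² + 8s + 229.3 = 0 ⇒ ω_n = 15.14, ζ = 0.2641.
Damped frequency ω_d = ω_n√(1−ζ²) = 14.61 rad/s, so peak time T_p = π/ω_d = 0.215 s.

T_p = 0.215 s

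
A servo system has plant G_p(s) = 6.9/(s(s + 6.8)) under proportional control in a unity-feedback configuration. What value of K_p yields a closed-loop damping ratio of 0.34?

Closed-loop characteristic equation: s² + 6.8s + K_p·6.9 = 0.
So ω_n = √(6.9K_p) and 2ζω_n = 6.8, giving ζ = 6.8/(2√(6.9K_p)).
Setting ζ = 0.34: √(6.9K_p) = 6.8/(2·0.34) = 10, so K_p = 100/6.9 = 14.5.

K_p = 14.5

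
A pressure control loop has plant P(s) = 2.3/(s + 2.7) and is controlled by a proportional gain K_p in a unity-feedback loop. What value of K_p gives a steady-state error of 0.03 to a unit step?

K_p = 38

For a type-0 loop with proportional control, e_ss = 1/(1 + K_p·P(0)).
P(0) = 0.8519. Require 1/(1 + K_p·0.8519) = 0.03, so 1 + 0.8519·K_p = 33.33.
K_p = (33.33 − 1)/0.8519 = 38.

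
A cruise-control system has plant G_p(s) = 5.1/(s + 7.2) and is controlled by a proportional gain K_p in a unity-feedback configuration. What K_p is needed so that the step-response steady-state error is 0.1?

K_p = 12.7

Steady-state error for a unit step on this type-0 loop is 1/(1 + K_p·G_p(0)).
G_p(0) = 0.7083. Require 1/(1 + K_p·0.7083) = 0.1, so 1 + 0.7083·K_p = 10.
K_p = (10 − 1)/0.7083 = 12.7.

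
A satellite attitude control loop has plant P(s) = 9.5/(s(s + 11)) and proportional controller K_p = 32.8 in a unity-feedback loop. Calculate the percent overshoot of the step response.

35.7%

Closed-loop characteristic equation: s² + 11s + 311.6 = 0, so ω_n = 17.65 rad/s and ζ = 11/(2·17.65) = 0.3116.
%OS = 100·exp(−πζ/√(1−ζ²)) = 100·exp(−π·0.3116/√0.9029) = 35.7%.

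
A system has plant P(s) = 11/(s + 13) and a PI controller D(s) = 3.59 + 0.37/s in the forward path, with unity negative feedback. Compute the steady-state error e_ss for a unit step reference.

The open loop D(s)P(s) has a pole at the origin (type 1), so the static position error constant is infinite and e_ss = 1/(1+∞) = 0.

0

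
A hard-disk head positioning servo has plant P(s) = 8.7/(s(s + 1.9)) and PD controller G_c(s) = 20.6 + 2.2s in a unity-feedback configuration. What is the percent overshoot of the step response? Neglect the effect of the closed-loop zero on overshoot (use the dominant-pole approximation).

Forward path: (20.6 + 2.2s)·8.7/(s(s+1.9)). The closed-loop characteristic equation is s² + (1.9 + 8.7·2.2)s + 8.7·20.6 = 0.
That is s² + 21.04s + 179.2 = 0, so ω_n = 13.39 rad/s and ζ = 21.04/(2·13.39) = 0.7858.
%OS = 100·exp(−πζ/√(1−ζ²)) = 1.85%.

1.85%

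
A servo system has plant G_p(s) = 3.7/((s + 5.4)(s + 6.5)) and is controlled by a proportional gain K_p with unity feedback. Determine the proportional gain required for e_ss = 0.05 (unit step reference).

K_p = 180

The loop is type 0, so e_ss(step) = 1/(1 + K_pos) with K_pos = K_p·G_p(0).
G_p(0) = 0.1054. Require 1/(1 + K_p·0.1054) = 0.05, so 1 + 0.1054·K_p = 20.
K_p = (20 − 1)/0.1054 = 180.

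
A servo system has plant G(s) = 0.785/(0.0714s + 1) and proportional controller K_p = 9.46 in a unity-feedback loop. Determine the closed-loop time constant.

τ = 0.00847 s

Closed loop: T(s) = K_p·G/(1+K_p·G) = 7.426/(0.0714s + 1 + 7.426), with pole at s = −(1 + 7.426)/0.0714 = −118.
Closed-loop time constant τ = 1/118 = 0.00847 s.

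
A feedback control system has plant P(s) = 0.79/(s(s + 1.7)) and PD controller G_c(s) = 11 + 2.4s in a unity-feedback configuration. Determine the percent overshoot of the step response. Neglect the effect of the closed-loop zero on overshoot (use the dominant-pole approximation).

8.91%

Forward path: (11 + 2.4s)·0.79/(s(s+1.7)). The closed-loop characteristic equation is s² + (1.7 + 0.79·2.4)s + 0.79·11 = 0.
That is s² + 3.596s + 8.69 = 0, so ω_n = 2.948 rad/s and ζ = 3.596/(2·2.948) = 0.6099.
%OS = 100·exp(−πζ/√(1−ζ²)) = 8.91%.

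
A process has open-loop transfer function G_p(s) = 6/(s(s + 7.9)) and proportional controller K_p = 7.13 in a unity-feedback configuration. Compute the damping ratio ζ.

ζ = 0.604

With unity feedback the closed-loop characteristic equation is s² + 7.9s + 7.13·6 = s² + 7.9s + 42.78 = 0.
So ω_n² = 42.78 ⇒ ω_n = 6.541 rad/s, and ζ = 7.9/(2ω_n) = 0.604.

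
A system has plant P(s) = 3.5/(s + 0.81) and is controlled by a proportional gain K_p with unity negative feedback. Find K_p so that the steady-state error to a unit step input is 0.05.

K_p = 4.4

The loop is type 0, so e_ss(step) = 1/(1 + K_pos) with K_pos = K_p·P(0).
P(0) = 4.321. Require 1/(1 + K_p·4.321) = 0.05, so 1 + 4.321·K_p = 20.
K_p = (20 − 1)/4.321 = 4.4.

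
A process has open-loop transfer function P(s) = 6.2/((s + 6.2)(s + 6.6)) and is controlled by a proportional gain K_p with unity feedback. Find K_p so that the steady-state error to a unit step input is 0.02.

K_p = 323

Steady-state error for a unit step on this type-0 loop is 1/(1 + K_p·P(0)).
P(0) = 0.1515. Require 1/(1 + K_p·0.1515) = 0.02, so 1 + 0.1515·K_p = 50.
K_p = (50 − 1)/0.1515 = 323.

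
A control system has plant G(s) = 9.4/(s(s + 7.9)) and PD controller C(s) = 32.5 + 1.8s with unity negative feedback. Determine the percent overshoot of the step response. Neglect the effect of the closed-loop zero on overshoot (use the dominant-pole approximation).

Forward path: (32.5 + 1.8s)·9.4/(s(s+7.9)). The closed-loop characteristic equation is s² + (7.9 + 9.4·1.8)s + 9.4·32.5 = 0.
That is s² + 24.82s + 305.5 = 0, so ω_n = 17.48 rad/s and ζ = 24.82/(2·17.48) = 0.71.
%OS = 100·exp(−πζ/√(1−ζ²)) = 4.21%.

4.21%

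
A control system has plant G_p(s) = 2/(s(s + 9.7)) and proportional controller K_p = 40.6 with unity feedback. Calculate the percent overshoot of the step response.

Closed-loop characteristic equation: s² + 9.7s + 81.2 = 0, so ω_n = 9.011 rad/s and ζ = 9.7/(2·9.011) = 0.5382.
%OS = 100·exp(−πζ/√(1−ζ²)) = 100·exp(−π·0.5382/√0.7103) = 13.4%.

13.4%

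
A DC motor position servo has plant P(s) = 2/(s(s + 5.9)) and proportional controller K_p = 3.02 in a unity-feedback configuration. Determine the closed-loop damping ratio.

1 + K_p·P(s) = 0 gives s² + 5.9s + 6.04 = 0.
Matching s² + 2ζω_n s + ω_n²: ω_n = √6.04 = 2.458 rad/s and 2ζω_n = 5.9, so ζ = 5.9/(2·2.458) = 1.2.

ζ = 1.2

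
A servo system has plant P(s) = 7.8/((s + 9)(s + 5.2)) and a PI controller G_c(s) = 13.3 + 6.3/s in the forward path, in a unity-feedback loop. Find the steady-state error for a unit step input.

0

The open loop G_c(s)P(s) has a pole at the origin (type 1), so the static position error constant is infinite and e_ss = 1/(1+∞) = 0.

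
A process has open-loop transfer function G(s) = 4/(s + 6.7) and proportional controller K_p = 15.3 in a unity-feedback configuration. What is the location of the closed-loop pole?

s = -67.9

Closed-loop transfer function: T(s) = K_p·G(s)/(1 + K_p·G(s)) = 61.2/(s + 6.7 + 61.2) = 61.2/(s + 67.9).
The closed-loop pole is at s = −67.9.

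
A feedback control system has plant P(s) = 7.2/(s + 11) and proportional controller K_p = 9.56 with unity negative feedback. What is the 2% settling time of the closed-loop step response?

T_s ≈ 0.0501 s

Closed-loop transfer function: T(s) = K_p·P(s)/(1 + K_p·P(s)) = 68.83/(s + 11 + 68.83) = 68.83/(s + 79.83).
Time constant τ = 1/79.83 = 0.01253 s, so the 2% settling time is about 4τ = 0.0501 s.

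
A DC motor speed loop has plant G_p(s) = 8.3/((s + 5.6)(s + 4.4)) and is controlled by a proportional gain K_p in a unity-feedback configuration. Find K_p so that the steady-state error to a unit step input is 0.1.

For a type-0 loop with proportional control, e_ss = 1/(1 + K_p·G_p(0)).
G_p(0) = 0.3369. Require 1/(1 + K_p·0.3369) = 0.1, so 1 + 0.3369·K_p = 10.
K_p = (10 − 1)/0.3369 = 26.7.

K_p = 26.7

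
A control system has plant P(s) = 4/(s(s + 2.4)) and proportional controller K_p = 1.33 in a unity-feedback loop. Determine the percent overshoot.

14.8%

Closed-loop characteristic equation: s² + 2.4s + 5.32 = 0, so ω_n = 2.307 rad/s and ζ = 2.4/(2·2.307) = 0.5203.
%OS = 100·exp(−πζ/√(1−ζ²)) = 100·exp(−π·0.5203/√0.7293) = 14.8%.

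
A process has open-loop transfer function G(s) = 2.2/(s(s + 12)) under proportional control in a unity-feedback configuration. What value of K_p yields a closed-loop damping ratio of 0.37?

Closed-loop characteristic equation: s² + 12s + K_p·2.2 = 0.
So ω_n = √(2.2K_p) and 2ζω_n = 12, giving ζ = 12/(2√(2.2K_p)).
Setting ζ = 0.37: √(2.2K_p) = 12/(2·0.37) = 16.22, so K_p = 263/2.2 = 120.

K_p = 120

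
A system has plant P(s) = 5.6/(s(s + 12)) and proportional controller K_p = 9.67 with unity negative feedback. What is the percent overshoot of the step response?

1.2%

From 1 + K_pP(s) = 0: s² + 12s + 54.15 = 0 ⇒ ω_n = 7.359, ζ = 0.8153.
%OS = 100·exp(−πζ/√(1−ζ²)) = 100·exp(−π·0.8153/√0.3352) = 1.2%.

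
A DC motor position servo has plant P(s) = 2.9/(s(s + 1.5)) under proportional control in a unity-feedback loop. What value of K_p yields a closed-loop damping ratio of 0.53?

K_p = 0.691

Closed-loop characteristic equation: s² + 1.5s + K_p·2.9 = 0.
So ω_n = √(2.9K_p) and 2ζω_n = 1.5, giving ζ = 1.5/(2√(2.9K_p)).
Setting ζ = 0.53: √(2.9K_p) = 1.5/(2·0.53) = 1.415, so K_p = 2.002/2.9 = 0.691.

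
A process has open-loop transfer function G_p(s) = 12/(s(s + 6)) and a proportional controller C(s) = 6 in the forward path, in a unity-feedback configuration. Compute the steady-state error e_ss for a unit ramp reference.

0.0833

The loop has one pole at the origin (type 1). Velocity error constant K_v = lim_{s→0} s·C(s)G_p(s) = 6·12/6 = 12.
Steady-state error to a unit ramp: e_ss = 1/K_v = 0.0833.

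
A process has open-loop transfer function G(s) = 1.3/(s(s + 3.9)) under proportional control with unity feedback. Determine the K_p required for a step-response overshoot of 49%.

K_p = 59.7

From %OS = 100·exp(−πζ/√(1−ζ²)) = 49%, ζ = −ln(0.49)/√(π²+ln²(0.49)) = 0.2214.
Characteristic equation s² + 3.9s + 1.3K_p = 0 gives ζ = 3.9/(2√(1.3K_p)).
Setting ζ = 0.2214: √(1.3K_p) = 3.9/(2·0.2214) = 8.806, so K_p = 77.55/1.3 = 59.7.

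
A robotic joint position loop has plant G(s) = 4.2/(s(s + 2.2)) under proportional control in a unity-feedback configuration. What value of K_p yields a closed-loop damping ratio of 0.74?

K_p = 0.526

Closed-loop characteristic equation: s² + 2.2s + K_p·4.2 = 0.
So ω_n = √(4.2K_p) and 2ζω_n = 2.2, giving ζ = 2.2/(2√(4.2K_p)).
Setting ζ = 0.74: √(4.2K_p) = 2.2/(2·0.74) = 1.486, so K_p = 2.21/4.2 = 0.526.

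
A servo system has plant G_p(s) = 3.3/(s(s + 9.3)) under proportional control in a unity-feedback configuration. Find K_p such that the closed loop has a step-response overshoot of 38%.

K_p = 75.6

From %OS = 100·exp(−πζ/√(1−ζ²)) = 38%, ζ = −ln(0.38)/√(π²+ln²(0.38)) = 0.2943.
Characteristic equation s² + 9.3s + 3.3K_p = 0 gives ζ = 9.3/(2√(3.3K_p)).
Setting ζ = 0.2943: √(3.3K_p) = 9.3/(2·0.2943) = 15.8, so K_p = 249.6/3.3 = 75.6.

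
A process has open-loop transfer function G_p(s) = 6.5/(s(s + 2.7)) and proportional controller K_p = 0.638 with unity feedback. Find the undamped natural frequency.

1 + K_p·G_p(s) = 0 gives s² + 2.7s + 4.147 = 0.
Matching s² + 2ζω_n s + ω_n²: ω_n = √4.147 = 2.036 rad/s and 2ζω_n = 2.7, so ζ = 2.7/(2·2.036) = 0.663.

ω_n = 2.04 rad/s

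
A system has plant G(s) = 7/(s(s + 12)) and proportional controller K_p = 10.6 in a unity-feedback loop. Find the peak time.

The closed-loop denominator s² + 12s + 74.2 gives ω_n = √74.2 = 8.614 and ζ = 12/(2ω_n) = 0.6965.
Damped frequency ω_d = ω_n√(1−ζ²) = 6.181 rad/s, so peak time T_p = π/ω_d = 0.508 s.

T_p = 0.508 s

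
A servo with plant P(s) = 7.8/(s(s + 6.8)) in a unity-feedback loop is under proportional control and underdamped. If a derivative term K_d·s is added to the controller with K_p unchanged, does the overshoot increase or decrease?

The derivative term adds K·K_d to the s-coefficient of the characteristic equation, raising 2ζω_n while ω_n is unchanged; ζ increases, so overshoot decreases.

decrease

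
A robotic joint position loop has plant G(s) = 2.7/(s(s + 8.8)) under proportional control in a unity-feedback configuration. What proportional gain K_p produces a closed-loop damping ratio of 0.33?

K_p = 65.8

Closed-loop characteristic equation: s² + 8.8s + K_p·2.7 = 0.
So ω_n = √(2.7K_p) and 2ζω_n = 8.8, giving ζ = 8.8/(2√(2.7K_p)).
Setting ζ = 0.33: √(2.7K_p) = 8.8/(2·0.33) = 13.33, so K_p = 177.8/2.7 = 65.8.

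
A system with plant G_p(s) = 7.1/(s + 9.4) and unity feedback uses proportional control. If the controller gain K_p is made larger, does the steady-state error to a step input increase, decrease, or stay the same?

The position error constant K_pos = K_p·G_p(0) grows with K_p, and e_ss = 1/(1+K_pos) falls.

decrease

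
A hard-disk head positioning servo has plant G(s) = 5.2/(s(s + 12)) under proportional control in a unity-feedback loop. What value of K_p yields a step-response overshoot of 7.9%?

K_p = 17.5

From %OS = 100·exp(−πζ/√(1−ζ²)) = 7.9%, ζ = −ln(0.079)/√(π²+ln²(0.079)) = 0.6285.
Characteristic equation s² + 12s + 5.2K_p = 0 gives ζ = 12/(2√(5.2K_p)).
Setting ζ = 0.6285: √(5.2K_p) = 12/(2·0.6285) = 9.547, so K_p = 91.15/5.2 = 17.5.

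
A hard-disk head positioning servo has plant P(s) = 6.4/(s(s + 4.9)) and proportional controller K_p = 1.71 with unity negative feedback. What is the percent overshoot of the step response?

3.14%

The closed-loop denominator s² + 4.9s + 10.94 gives ω_n = √10.94 = 3.308 and ζ = 4.9/(2ω_n) = 0.7406.
%OS = 100·exp(−πζ/√(1−ζ²)) = 100·exp(−π·0.7406/√0.4515) = 3.14%.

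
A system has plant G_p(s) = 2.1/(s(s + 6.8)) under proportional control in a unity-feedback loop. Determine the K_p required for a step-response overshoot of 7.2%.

From %OS = 100·exp(−πζ/√(1−ζ²)) = 7.2%, ζ = −ln(0.072)/√(π²+ln²(0.072)) = 0.6421.
Characteristic equation s² + 6.8s + 2.1K_p = 0 gives ζ = 6.8/(2√(2.1K_p)).
Setting ζ = 0.6421: √(2.1K_p) = 6.8/(2·0.6421) = 5.295, so K_p = 28.04/2.1 = 13.4.

K_p = 13.4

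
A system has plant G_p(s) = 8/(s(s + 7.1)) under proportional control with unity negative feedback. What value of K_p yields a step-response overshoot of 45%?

K_p = 26

From %OS = 100·exp(−πζ/√(1−ζ²)) = 45%, ζ = −ln(0.45)/√(π²+ln²(0.45)) = 0.2463.
Characteristic equation s² + 7.1s + 8K_p = 0 gives ζ = 7.1/(2√(8K_p)).
Setting ζ = 0.2463: √(8K_p) = 7.1/(2·0.2463) = 14.41, so K_p = 207.7/8 = 26.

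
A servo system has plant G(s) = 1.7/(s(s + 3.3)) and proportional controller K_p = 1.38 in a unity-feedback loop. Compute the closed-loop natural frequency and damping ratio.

With unity feedback the closed-loop characteristic equation is s² + 3.3s + 1.38·1.7 = s² + 3.3s + 2.346 = 0.
Matching s² + 2ζω_n s + ω_n²: ω_n = √2.346 = 1.532 rad/s and 2ζω_n = 3.3, so ζ = 3.3/(2·1.532) = 1.08.

ω_n = 1.53 rad/s, ζ = 1.08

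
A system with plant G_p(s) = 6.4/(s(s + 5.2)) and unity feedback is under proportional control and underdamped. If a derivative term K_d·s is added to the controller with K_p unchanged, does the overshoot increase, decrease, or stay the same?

decrease

With PD the characteristic equation becomes s² + (a + K·K_d)s + K·K_p = 0; the damping term grows, ζ rises, overshoot falls.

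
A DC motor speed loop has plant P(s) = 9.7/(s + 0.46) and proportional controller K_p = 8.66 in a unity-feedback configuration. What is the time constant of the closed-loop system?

τ = 0.0118 s

Closed-loop transfer function: T(s) = K_p·P(s)/(1 + K_p·P(s)) = 84/(s + 0.46 + 84) = 84/(s + 84.46).
Time constant τ = 1/84.46 = 0.0118 s.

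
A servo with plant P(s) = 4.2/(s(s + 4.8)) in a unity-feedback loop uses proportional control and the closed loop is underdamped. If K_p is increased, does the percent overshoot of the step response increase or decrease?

Characteristic equation s² + 4.8s + K_p·4.2 = 0: raising K_p raises ω_n while 2ζω_n = 4.8 is fixed, so ζ falls and overshoot grows.

increase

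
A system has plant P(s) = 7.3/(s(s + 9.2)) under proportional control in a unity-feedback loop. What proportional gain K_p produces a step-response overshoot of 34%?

From %OS = 100·exp(−πζ/√(1−ζ²)) = 34%, ζ = −ln(0.34)/√(π²+ln²(0.34)) = 0.3248.
Characteristic equation s² + 9.2s + 7.3K_p = 0 gives ζ = 9.2/(2√(7.3K_p)).
Setting ζ = 0.3248: √(7.3K_p) = 9.2/(2·0.3248) = 14.16, so K_p = 200.6/7.3 = 27.5.

K_p = 27.5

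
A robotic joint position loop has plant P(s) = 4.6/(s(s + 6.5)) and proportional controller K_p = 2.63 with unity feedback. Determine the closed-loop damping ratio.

ζ = 0.934

With unity feedback the closed-loop characteristic equation is s² + 6.5s + 2.63·4.6 = s² + 6.5s + 12.1 = 0.
So ω_n² = 12.1 ⇒ ω_n = 3.478 rad/s, and ζ = 6.5/(2ω_n) = 0.934.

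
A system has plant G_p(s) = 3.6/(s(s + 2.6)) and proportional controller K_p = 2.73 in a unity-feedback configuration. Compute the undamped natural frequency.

ω_n = 3.13 rad/s

The closed-loop denominator is s(s+2.6) + 2.73·3.6 = s² + 2.6s + 9.828.
Matching s² + 2ζω_n s + ω_n²: ω_n = √9.828 = 3.135 rad/s and 2ζω_n = 2.6, so ζ = 2.6/(2·3.135) = 0.415.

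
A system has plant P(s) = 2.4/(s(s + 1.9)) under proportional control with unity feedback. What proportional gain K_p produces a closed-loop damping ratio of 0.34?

Closed-loop characteristic equation: s² + 1.9s + K_p·2.4 = 0.
So ω_n = √(2.4K_p) and 2ζω_n = 1.9, giving ζ = 1.9/(2√(2.4K_p)).
Setting ζ = 0.34: √(2.4K_p) = 1.9/(2·0.34) = 2.794, so K_p = 7.807/2.4 = 3.25.

K_p = 3.25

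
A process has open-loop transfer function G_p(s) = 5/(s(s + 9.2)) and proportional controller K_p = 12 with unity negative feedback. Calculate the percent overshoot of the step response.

9.84%

Closed-loop characteristic equation: s² + 9.2s + 60 = 0, so ω_n = 7.746 rad/s and ζ = 9.2/(2·7.746) = 0.5939.
%OS = 100·exp(−πζ/√(1−ζ²)) = 100·exp(−π·0.5939/√0.6473) = 9.84%.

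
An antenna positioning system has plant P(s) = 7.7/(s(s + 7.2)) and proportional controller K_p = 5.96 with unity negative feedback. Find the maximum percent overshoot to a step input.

From 1 + K_pP(s) = 0: s² + 7.2s + 45.89 = 0 ⇒ ω_n = 6.774, ζ = 0.5314.
%OS = 100·exp(−πζ/√(1−ζ²)) = 100·exp(−π·0.5314/√0.7176) = 13.9%.

13.9%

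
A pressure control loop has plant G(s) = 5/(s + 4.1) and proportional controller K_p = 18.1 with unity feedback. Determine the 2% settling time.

T_s ≈ 0.0423 s

Closed-loop transfer function: T(s) = K_p·G(s)/(1 + K_p·G(s)) = 90.5/(s + 4.1 + 90.5) = 90.5/(s + 94.6).
Time constant τ = 1/94.6 = 0.01057 s, so the 2% settling time is about 4τ = 0.0423 s.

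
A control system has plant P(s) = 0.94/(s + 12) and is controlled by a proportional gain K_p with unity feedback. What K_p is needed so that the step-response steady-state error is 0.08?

For a type-0 loop with proportional control, e_ss = 1/(1 + K_p·P(0)).
P(0) = 0.07833. Require 1/(1 + K_p·0.07833) = 0.08, so 1 + 0.07833·K_p = 12.5.
K_p = (12.5 − 1)/0.07833 = 147.

K_p = 147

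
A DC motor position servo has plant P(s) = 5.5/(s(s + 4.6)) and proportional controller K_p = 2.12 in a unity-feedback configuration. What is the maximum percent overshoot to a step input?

5.71%

From 1 + K_pP(s) = 0: s² + 4.6s + 11.66 = 0 ⇒ ω_n = 3.415, ζ = 0.6736.
%OS = 100·exp(−πζ/√(1−ζ²)) = 100·exp(−π·0.6736/√0.5463) = 5.71%.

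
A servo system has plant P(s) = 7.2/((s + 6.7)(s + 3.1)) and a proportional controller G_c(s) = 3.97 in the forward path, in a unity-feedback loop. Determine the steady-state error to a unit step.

0.421

The loop is type 0. Static position error constant K_pos = G_c(0)·P(0) = 3.97·0.3467 = 1.376.
Steady-state error to a unit step: e_ss = 1/(1+K_pos) = 1/2.376 = 0.421.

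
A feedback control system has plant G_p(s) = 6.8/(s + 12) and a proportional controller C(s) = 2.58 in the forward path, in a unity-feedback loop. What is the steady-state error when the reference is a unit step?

The loop is type 0. Static position error constant K_pos = C(0)·G_p(0) = 2.58·0.5667 = 1.462.
Steady-state error to a unit step: e_ss = 1/(1+K_pos) = 1/2.462 = 0.406.

0.406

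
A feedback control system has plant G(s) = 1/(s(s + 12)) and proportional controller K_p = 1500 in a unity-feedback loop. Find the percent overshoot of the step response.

The closed-loop denominator s² + 12s + 1500 gives ω_n = √1500 = 38.73 and ζ = 12/(2ω_n) = 0.1549.
%OS = 100·exp(−πζ/√(1−ζ²)) = 100·exp(−π·0.1549/√0.976) = 61.1%.

61.1%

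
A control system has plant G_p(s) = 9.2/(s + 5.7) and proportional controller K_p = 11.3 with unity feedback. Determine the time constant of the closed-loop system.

τ = 0.00912 s

Closed-loop transfer function: T(s) = K_p·G_p(s)/(1 + K_p·G_p(s)) = 104/(s + 5.7 + 104) = 104/(s + 109.7).
Time constant τ = 1/109.7 = 0.00912 s.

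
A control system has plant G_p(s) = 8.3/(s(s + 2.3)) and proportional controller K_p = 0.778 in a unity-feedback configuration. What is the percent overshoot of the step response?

20.3%

The closed-loop denominator s² + 2.3s + 6.457 gives ω_n = √6.457 = 2.541 and ζ = 2.3/(2ω_n) = 0.4526.
%OS = 100·exp(−πζ/√(1−ζ²)) = 100·exp(−π·0.4526/√0.7952) = 20.3%.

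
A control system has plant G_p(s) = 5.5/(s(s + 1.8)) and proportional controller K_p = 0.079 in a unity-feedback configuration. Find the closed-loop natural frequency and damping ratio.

With unity feedback the closed-loop characteristic equation is s² + 1.8s + 0.079·5.5 = s² + 1.8s + 0.4345 = 0.
Matching s² + 2ζω_n s + ω_n²: ω_n = √0.4345 = 0.6592 rad/s and 2ζω_n = 1.8, so ζ = 1.8/(2·0.6592) = 1.37.

ω_n = 0.659 rad/s, ζ = 1.37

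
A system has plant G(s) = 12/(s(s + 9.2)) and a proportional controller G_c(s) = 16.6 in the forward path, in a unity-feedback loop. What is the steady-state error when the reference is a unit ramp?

The loop has one pole at the origin (type 1). Velocity error constant K_v = lim_{s→0} s·G_c(s)G(s) = 16.6·12/9.2 = 21.65.
Steady-state error to a unit ramp: e_ss = 1/K_v = 0.0462.

0.0462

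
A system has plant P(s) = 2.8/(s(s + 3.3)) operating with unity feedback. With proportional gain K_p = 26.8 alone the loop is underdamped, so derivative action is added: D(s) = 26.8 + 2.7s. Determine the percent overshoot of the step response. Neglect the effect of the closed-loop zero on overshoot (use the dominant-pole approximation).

Forward path: (26.8 + 2.7s)·2.8/(s(s+3.3)). The closed-loop characteristic equation is s² + (3.3 + 2.8·2.7)s + 2.8·26.8 = 0.
That is s² + 10.86s + 75.04 = 0, so ω_n = 8.663 rad/s and ζ = 10.86/(2·8.663) = 0.6268.
%OS = 100·exp(−πζ/√(1−ζ²)) = 7.99%.

7.99%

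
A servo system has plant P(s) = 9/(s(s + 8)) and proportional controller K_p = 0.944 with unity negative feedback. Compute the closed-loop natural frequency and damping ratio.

ω_n = 2.91 rad/s, ζ = 1.37

With unity feedback the closed-loop characteristic equation is s² + 8s + 0.944·9 = s² + 8s + 8.496 = 0.
Matching s² + 2ζω_n s + ω_n²: ω_n = √8.496 = 2.915 rad/s and 2ζω_n = 8, so ζ = 8/(2·2.915) = 1.37.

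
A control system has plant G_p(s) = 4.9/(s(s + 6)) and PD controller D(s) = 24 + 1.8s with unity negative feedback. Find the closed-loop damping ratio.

Forward path: (24 + 1.8s)·4.9/(s(s+6)). The closed-loop characteristic equation is s² + (6 + 4.9·1.8)s + 4.9·24 = 0.
That is s² + 14.82s + 117.6 = 0, so ω_n = 10.84 rad/s and ζ = 14.82/(2·10.84) = 0.6833.

ζ = 0.683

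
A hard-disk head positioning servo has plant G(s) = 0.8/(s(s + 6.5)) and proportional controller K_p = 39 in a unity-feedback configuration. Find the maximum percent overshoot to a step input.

10.6%

Closed-loop characteristic equation: s² + 6.5s + 31.2 = 0, so ω_n = 5.586 rad/s and ζ = 6.5/(2·5.586) = 0.5818.
%OS = 100·exp(−πζ/√(1−ζ²)) = 100·exp(−π·0.5818/√0.6615) = 10.6%.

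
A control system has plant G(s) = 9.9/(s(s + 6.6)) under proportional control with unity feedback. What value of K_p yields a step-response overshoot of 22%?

From %OS = 100·exp(−πζ/√(1−ζ²)) = 22%, ζ = −ln(0.22)/√(π²+ln²(0.22)) = 0.4342.
Characteristic equation s² + 6.6s + 9.9K_p = 0 gives ζ = 6.6/(2√(9.9K_p)).
Setting ζ = 0.4342: √(9.9K_p) = 6.6/(2·0.4342) = 7.601, so K_p = 57.77/9.9 = 5.84.

K_p = 5.84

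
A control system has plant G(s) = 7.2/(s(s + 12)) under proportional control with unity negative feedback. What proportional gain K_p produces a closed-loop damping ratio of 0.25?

Closed-loop characteristic equation: s² + 12s + K_p·7.2 = 0.
So ω_n = √(7.2K_p) and 2ζω_n = 12, giving ζ = 12/(2√(7.2K_p)).
Setting ζ = 0.25: √(7.2K_p) = 12/(2·0.25) = 24, so K_p = 576/7.2 = 80.

K_p = 80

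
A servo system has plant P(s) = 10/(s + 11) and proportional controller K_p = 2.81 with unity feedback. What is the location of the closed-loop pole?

Closed-loop transfer function: T(s) = K_p·P(s)/(1 + K_p·P(s)) = 28.1/(s + 11 + 28.1) = 28.1/(s + 39.1).
The closed-loop pole is at s = −39.1.

s = -39.1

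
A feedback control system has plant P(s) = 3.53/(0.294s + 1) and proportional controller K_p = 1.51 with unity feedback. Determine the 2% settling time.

Closed loop: T(s) = K_p·P/(1+K_p·P) = 5.33/(0.294s + 1 + 5.33), with pole at s = −(1 + 5.33)/0.294 = −21.53.
τ = 1/21.53 = 0.04644 s, so 2% settling time ≈ 4τ = 0.186 s.

T_s ≈ 0.186 s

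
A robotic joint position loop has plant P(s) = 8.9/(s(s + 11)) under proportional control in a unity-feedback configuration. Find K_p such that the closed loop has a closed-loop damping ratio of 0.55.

Closed-loop characteristic equation: s² + 11s + K_p·8.9 = 0.
So ω_n = √(8.9K_p) and 2ζω_n = 11, giving ζ = 11/(2√(8.9K_p)).
Setting ζ = 0.55: √(8.9K_p) = 11/(2·0.55) = 10, so K_p = 100/8.9 = 11.2.

K_p = 11.2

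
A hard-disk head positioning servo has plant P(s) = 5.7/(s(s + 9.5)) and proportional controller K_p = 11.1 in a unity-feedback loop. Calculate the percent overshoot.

From 1 + K_pP(s) = 0: s² + 9.5s + 63.27 = 0 ⇒ ω_n = 7.954, ζ = 0.5972.
%OS = 100·exp(−πζ/√(1−ζ²)) = 100·exp(−π·0.5972/√0.6434) = 9.64%.

9.64%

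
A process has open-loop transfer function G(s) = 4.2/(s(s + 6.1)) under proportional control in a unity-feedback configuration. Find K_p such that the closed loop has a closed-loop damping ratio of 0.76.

Closed-loop characteristic equation: s² + 6.1s + K_p·4.2 = 0.
So ω_n = √(4.2K_p) and 2ζω_n = 6.1, giving ζ = 6.1/(2√(4.2K_p)).
Setting ζ = 0.76: √(4.2K_p) = 6.1/(2·0.76) = 4.013, so K_p = 16.11/4.2 = 3.83.

K_p = 3.83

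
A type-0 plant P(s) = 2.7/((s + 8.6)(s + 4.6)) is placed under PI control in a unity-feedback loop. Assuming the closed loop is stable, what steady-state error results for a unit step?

0

The PI controller's integrator makes the forward path type 1, so e_ss to a step is zero.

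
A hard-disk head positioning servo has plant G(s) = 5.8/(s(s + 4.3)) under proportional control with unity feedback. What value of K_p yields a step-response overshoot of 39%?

From %OS = 100·exp(−πζ/√(1−ζ²)) = 39%, ζ = −ln(0.39)/√(π²+ln²(0.39)) = 0.2871.
Characteristic equation s² + 4.3s + 5.8K_p = 0 gives ζ = 4.3/(2√(5.8K_p)).
Setting ζ = 0.2871: √(5.8K_p) = 4.3/(2·0.2871) = 7.489, so K_p = 56.08/5.8 = 9.67.

K_p = 9.67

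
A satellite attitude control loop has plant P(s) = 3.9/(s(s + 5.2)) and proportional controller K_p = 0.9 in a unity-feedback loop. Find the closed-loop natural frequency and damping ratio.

The closed-loop denominator is s(s+5.2) + 0.9·3.9 = s² + 5.2s + 3.51.
So ω_n² = 3.51 ⇒ ω_n = 1.873 rad/s, and ζ = 5.2/(2ω_n) = 1.39.

ω_n = 1.87 rad/s, ζ = 1.39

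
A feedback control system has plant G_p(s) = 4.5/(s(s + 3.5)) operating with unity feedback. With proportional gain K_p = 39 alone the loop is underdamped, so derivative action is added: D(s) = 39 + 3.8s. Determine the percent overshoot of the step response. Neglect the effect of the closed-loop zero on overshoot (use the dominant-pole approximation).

2.06%

Forward path: (39 + 3.8s)·4.5/(s(s+3.5)). The closed-loop characteristic equation is s² + (3.5 + 4.5·3.8)s + 4.5·39 = 0.
That is s² + 20.6s + 175.5 = 0, so ω_n = 13.25 rad/s and ζ = 20.6/(2·13.25) = 0.7775.
%OS = 100·exp(−πζ/√(1−ζ²)) = 2.06%.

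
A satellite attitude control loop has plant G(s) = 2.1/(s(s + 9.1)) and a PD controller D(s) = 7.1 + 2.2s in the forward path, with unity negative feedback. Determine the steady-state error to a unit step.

The open loop D(s)G(s) has a pole at the origin (type 1), so the static position error constant is infinite and e_ss = 1/(1+∞) = 0.

0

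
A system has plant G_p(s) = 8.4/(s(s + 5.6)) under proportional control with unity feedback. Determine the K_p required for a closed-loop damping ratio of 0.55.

K_p = 3.09

Closed-loop characteristic equation: s² + 5.6s + K_p·8.4 = 0.
So ω_n = √(8.4K_p) and 2ζω_n = 5.6, giving ζ = 5.6/(2√(8.4K_p)).
Setting ζ = 0.55: √(8.4K_p) = 5.6/(2·0.55) = 5.091, so K_p = 25.92/8.4 = 3.09.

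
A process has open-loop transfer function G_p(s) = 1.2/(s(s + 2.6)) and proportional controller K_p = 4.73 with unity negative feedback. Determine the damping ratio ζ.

ζ = 0.546

With unity feedback the closed-loop characteristic equation is s² + 2.6s + 4.73·1.2 = s² + 2.6s + 5.676 = 0.
Matching s² + 2ζω_n s + ω_n²: ω_n = √5.676 = 2.382 rad/s and 2ζω_n = 2.6, so ζ = 2.6/(2·2.382) = 0.546.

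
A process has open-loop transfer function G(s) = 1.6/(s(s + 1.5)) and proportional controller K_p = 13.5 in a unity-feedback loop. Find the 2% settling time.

T_s ≈ 5.33 s

Closed-loop characteristic equation: s² + 1.5s + 21.6 = 0, so ω_n = 4.648 rad/s and ζ = 1.5/(2·4.648) = 0.1614.
2% settling time T_s ≈ 4/(ζω_n) = 4/0.75 = 5.33 s.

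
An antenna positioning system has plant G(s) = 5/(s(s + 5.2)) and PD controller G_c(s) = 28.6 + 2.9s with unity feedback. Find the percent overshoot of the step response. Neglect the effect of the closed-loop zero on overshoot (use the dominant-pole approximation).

1.04%

Forward path: (28.6 + 2.9s)·5/(s(s+5.2)). The closed-loop characteristic equation is s² + (5.2 + 5·2.9)s + 5·28.6 = 0.
That is s² + 19.7s + 143 = 0, so ω_n = 11.96 rad/s and ζ = 19.7/(2·11.96) = 0.8237.
%OS = 100·exp(−πζ/√(1−ζ²)) = 1.04%.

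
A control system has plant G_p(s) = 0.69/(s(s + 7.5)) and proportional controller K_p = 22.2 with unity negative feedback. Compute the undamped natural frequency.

ω_n = 3.91 rad/s

The closed-loop denominator is s(s+7.5) + 22.2·0.69 = s² + 7.5s + 15.32.
So ω_n² = 15.32 ⇒ ω_n = 3.914 rad/s, and ζ = 7.5/(2ω_n) = 0.958.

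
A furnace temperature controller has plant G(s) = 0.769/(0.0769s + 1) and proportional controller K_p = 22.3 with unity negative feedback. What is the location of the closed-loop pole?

s = -236

Closed loop: T(s) = K_p·G/(1+K_p·G) = 17.15/(0.0769s + 1 + 17.15), with pole at s = −(1 + 17.15)/0.0769 = −236.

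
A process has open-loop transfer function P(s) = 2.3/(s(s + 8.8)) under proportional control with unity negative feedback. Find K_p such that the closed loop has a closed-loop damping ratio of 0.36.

Closed-loop characteristic equation: s² + 8.8s + K_p·2.3 = 0.
So ω_n = √(2.3K_p) and 2ζω_n = 8.8, giving ζ = 8.8/(2√(2.3K_p)).
Setting ζ = 0.36: √(2.3K_p) = 8.8/(2·0.36) = 12.22, so K_p = 149.4/2.3 = 64.9.

K_p = 64.9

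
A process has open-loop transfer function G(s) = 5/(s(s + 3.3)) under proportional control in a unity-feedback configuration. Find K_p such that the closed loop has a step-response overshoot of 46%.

K_p = 9.46

From %OS = 100·exp(−πζ/√(1−ζ²)) = 46%, ζ = −ln(0.46)/√(π²+ln²(0.46)) = 0.24.
Characteristic equation s² + 3.3s + 5K_p = 0 gives ζ = 3.3/(2√(5K_p)).
Setting ζ = 0.24: √(5K_p) = 3.3/(2·0.24) = 6.876, so K_p = 47.28/5 = 9.46.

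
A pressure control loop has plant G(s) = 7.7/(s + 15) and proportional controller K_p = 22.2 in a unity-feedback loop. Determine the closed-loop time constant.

τ = 0.00538 s

Closed-loop transfer function: T(s) = K_p·G(s)/(1 + K_p·G(s)) = 170.9/(s + 15 + 170.9) = 170.9/(s + 185.9).
Time constant τ = 1/185.9 = 0.00538 s.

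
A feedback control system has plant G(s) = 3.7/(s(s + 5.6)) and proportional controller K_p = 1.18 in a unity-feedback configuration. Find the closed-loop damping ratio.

ζ = 1.34

With unity feedback the closed-loop characteristic equation is s² + 5.6s + 1.18·3.7 = s² + 5.6s + 4.366 = 0.
So ω_n² = 4.366 ⇒ ω_n = 2.089 rad/s, and ζ = 5.6/(2ω_n) = 1.34.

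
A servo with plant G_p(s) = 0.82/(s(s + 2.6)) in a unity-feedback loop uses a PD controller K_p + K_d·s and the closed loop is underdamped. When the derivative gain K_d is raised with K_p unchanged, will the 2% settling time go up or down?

decrease

Characteristic equation s² + (2.6 + 0.82K_d)s + 0.82K_p = 0: raising K_d increases ζω_n = (2.6+0.82K_d)/2 while the loop stays underdamped, so T_s ≈ 4/(ζω_n) decreases.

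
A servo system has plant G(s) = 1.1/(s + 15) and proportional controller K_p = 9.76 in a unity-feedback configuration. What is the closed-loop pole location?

Closed-loop transfer function: T(s) = K_p·G(s)/(1 + K_p·G(s)) = 10.74/(s + 15 + 10.74) = 10.74/(s + 25.74).
The closed-loop pole is at s = −25.74.

s = -25.74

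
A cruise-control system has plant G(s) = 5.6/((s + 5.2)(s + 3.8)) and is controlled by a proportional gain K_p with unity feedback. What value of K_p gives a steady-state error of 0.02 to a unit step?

The loop is type 0, so e_ss(step) = 1/(1 + K_pos) with K_pos = K_p·G(0).
G(0) = 0.2834. Require 1/(1 + K_p·0.2834) = 0.02, so 1 + 0.2834·K_p = 50.
K_p = (50 − 1)/0.2834 = 173.

K_p = 173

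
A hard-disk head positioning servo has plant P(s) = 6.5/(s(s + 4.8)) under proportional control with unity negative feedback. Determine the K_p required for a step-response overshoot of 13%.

K_p = 2.99

From %OS = 100·exp(−πζ/√(1−ζ²)) = 13%, ζ = −ln(0.13)/√(π²+ln²(0.13)) = 0.5446.
Characteristic equation s² + 4.8s + 6.5K_p = 0 gives ζ = 4.8/(2√(6.5K_p)).
Setting ζ = 0.5446: √(6.5K_p) = 4.8/(2·0.5446) = 4.407, so K_p = 19.42/6.5 = 2.99.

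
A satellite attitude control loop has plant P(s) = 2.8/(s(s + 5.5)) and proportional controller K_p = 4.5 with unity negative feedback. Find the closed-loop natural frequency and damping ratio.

1 + K_p·P(s) = 0 gives s² + 5.5s + 12.6 = 0.
Matching s² + 2ζω_n s + ω_n²: ω_n = √12.6 = 3.55 rad/s and 2ζω_n = 5.5, so ζ = 5.5/(2·3.55) = 0.775.

ω_n = 3.55 rad/s, ζ = 0.775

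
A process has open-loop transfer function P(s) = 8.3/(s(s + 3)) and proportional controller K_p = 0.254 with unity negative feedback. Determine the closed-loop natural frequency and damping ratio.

ω_n = 1.45 rad/s, ζ = 1.03

1 + K_p·P(s) = 0 gives s² + 3s + 2.108 = 0.
So ω_n² = 2.108 ⇒ ω_n = 1.452 rad/s, and ζ = 3/(2ω_n) = 1.03.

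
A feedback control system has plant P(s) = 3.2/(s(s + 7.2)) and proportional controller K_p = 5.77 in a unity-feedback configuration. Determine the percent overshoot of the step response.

0.806%

From 1 + K_pP(s) = 0: s² + 7.2s + 18.46 = 0 ⇒ ω_n = 4.297, ζ = 0.8378.
%OS = 100·exp(−πζ/√(1−ζ²)) = 100·exp(−π·0.8378/√0.2981) = 0.806%.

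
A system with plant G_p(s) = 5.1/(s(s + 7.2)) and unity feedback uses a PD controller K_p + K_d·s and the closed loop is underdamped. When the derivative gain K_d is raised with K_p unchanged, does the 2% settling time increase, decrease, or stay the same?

decrease

Characteristic equation s² + (7.2 + 5.1K_d)s + 5.1K_p = 0: raising K_d increases ζω_n = (7.2+5.1K_d)/2 while the loop stays underdamped, so T_s ≈ 4/(ζω_n) decreases.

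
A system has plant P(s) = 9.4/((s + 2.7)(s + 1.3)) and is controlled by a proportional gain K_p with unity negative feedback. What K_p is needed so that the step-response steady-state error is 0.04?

Steady-state error for a unit step on this type-0 loop is 1/(1 + K_p·P(0)).
P(0) = 2.678. Require 1/(1 + K_p·2.678) = 0.04, so 1 + 2.678·K_p = 25.
K_p = (25 − 1)/2.678 = 8.96.

K_p = 8.96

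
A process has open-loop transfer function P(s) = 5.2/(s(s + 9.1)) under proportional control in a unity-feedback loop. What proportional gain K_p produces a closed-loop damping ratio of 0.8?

Closed-loop characteristic equation: s² + 9.1s + K_p·5.2 = 0.
So ω_n = √(5.2K_p) and 2ζω_n = 9.1, giving ζ = 9.1/(2√(5.2K_p)).
Setting ζ = 0.8: √(5.2K_p) = 9.1/(2·0.8) = 5.687, so K_p = 32.35/5.2 = 6.22.

K_p = 6.22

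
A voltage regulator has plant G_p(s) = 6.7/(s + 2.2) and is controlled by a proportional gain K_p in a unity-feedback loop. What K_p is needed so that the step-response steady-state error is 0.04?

For a type-0 loop with proportional control, e_ss = 1/(1 + K_p·G_p(0)).
G_p(0) = 3.045. Require 1/(1 + K_p·3.045) = 0.04, so 1 + 3.045·K_p = 25.
K_p = (25 − 1)/3.045 = 7.88.

K_p = 7.88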